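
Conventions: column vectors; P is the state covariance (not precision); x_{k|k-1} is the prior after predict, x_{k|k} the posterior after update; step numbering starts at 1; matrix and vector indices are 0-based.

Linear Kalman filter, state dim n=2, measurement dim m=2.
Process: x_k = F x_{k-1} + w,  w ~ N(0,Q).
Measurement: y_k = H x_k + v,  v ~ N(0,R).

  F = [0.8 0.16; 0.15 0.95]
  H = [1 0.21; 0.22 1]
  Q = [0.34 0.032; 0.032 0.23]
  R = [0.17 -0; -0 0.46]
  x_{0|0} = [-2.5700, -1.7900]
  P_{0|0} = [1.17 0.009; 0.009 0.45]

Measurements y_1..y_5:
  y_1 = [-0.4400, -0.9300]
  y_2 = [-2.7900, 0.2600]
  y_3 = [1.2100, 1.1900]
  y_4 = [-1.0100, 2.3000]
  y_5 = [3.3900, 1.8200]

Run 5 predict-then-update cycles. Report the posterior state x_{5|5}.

x_post = [2.0594, 1.6122]

step 1: x^-=[-2.3424, -2.0860]  P^-=[1.1026 0.2479; 0.2479 0.6650]  S=[1.4061 0.6415; 0.6415 1.2874]  K=[0.8379 -0.0366; 0.0267 0.5456]  nu=[2.3405, 1.6713]  x^+=[-0.4425, -1.1117]  P^+=[0.1531 -0.0505; -0.0505 0.2621]
step 2: x^-=[-0.5318, -1.1225]  P^-=[0.4317 0.0506; 0.0506 0.4556]  S=[0.6431 0.2436; 0.2436 0.9588]  K=[0.6975 -0.0254; 0.0477 0.4747]  nu=[-2.0224, 1.4995]  x^+=[-1.9805, -0.5071]  P^+=[0.1269 -0.0396; -0.0396 0.2271]
step 3: x^-=[-1.6655, -0.7788]  P^-=[0.4169 0.0507; 0.0507 0.4265]  S=[0.6270 0.2343; 0.2343 0.9290]  K=[0.6896 -0.0206; 0.0526 0.4578]  nu=[3.0391, 2.3352]  x^+=[0.3820, 0.4503]  P^+=[0.1250 -0.0370; -0.0370 0.2187]
step 4: x^-=[0.3776, 0.4850]  P^-=[0.4161 0.0512; 0.0512 0.4197]  S=[0.6262 0.2333; 0.2333 0.9224]  K=[0.6890 -0.0195; 0.0536 0.4537]  nu=[-1.4895, 1.7319]  x^+=[-0.6823, 1.1910]  P^+=[0.1248 -0.0364; -0.0364 0.2167]
step 5: x^-=[-0.3553, 1.0291]  P^-=[0.4161 0.0514; 0.0514 0.4180]  S=[0.6261 0.2331; 0.2331 0.9207]  K=[0.6889 -0.0192; 0.0538 0.4527]  nu=[3.5292, 0.8691]  x^+=[2.0594, 1.6122]  P^+=[0.1247 -0.0363; -0.0363 0.2162]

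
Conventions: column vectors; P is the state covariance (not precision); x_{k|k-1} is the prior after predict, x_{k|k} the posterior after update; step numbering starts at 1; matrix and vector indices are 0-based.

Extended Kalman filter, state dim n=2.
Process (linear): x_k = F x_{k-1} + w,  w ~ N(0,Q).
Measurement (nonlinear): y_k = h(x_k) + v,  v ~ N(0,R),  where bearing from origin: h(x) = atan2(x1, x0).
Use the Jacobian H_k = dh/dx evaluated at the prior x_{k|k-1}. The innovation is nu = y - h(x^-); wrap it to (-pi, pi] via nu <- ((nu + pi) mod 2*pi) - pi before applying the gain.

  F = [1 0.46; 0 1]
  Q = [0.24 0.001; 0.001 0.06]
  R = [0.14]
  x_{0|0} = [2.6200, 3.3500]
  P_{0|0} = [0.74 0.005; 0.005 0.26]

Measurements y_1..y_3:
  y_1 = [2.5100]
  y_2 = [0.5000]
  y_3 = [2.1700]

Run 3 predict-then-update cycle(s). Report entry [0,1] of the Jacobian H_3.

H_jac[0,1] = 0.1163

step 1: x^-=[4.1610, 3.3500]  P^-=[1.0396 0.1256; 0.1256 0.3200]  H_jac=[-0.1174 0.1458]  S=[0.1568]  K=[-0.6614; 0.2035]  nu=[1.8322]  x^+=[2.9492, 3.7229]  P^+=[0.9710 0.1467; 0.1467 0.3135]
step 2: x^-=[4.6617, 3.7229]  P^-=[1.4123 0.2919; 0.2919 0.3735]  H_jac=[-0.1046 0.1310]  S=[0.1539]  K=[-0.7116; 0.1195]  nu=[-0.1739]  x^+=[4.7854, 3.7021]  P^+=[1.3344 0.3050; 0.3050 0.3713]
step 3: x^-=[6.4884, 3.7021]  P^-=[1.9336 0.4768; 0.4768 0.4313]  H_jac=[-0.0663 0.1163]  S=[0.1470]  K=[-0.4955; 0.1260]  nu=[1.6515]  x^+=[5.6700, 3.9101]  P^+=[1.8975 0.4860; 0.4860 0.4290]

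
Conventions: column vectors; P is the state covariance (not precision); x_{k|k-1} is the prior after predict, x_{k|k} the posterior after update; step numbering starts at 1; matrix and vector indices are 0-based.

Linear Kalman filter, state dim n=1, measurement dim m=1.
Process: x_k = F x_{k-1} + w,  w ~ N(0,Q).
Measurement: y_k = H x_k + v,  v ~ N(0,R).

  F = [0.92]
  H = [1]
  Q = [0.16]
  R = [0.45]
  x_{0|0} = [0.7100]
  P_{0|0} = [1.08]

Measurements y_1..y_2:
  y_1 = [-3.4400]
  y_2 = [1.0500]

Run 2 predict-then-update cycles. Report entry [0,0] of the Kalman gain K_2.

step 1: x^-=[0.6532]  P^-=[1.0741]  S=[1.5241]  K=[0.7047]  nu=[-4.0932]  x^+=[-2.2315]  P^+=[0.3171]
step 2: x^-=[-2.0529]  P^-=[0.4284]  S=[0.8784]  K=[0.4877]  nu=[3.1029]  x^+=[-0.5396]  P^+=[0.2195]

K[0,0] = 0.4877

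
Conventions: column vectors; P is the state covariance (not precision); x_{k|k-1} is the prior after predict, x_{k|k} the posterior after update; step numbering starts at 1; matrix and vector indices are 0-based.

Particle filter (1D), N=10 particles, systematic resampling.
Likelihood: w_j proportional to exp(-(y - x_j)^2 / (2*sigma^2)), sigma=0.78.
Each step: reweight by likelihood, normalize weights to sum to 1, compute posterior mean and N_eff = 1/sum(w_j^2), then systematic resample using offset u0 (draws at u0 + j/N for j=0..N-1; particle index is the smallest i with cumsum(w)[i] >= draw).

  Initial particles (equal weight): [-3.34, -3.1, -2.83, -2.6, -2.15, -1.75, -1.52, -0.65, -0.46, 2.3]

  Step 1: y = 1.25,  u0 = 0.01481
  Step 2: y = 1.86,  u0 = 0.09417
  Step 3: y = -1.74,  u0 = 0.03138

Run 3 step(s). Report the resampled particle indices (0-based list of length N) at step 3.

resampled_idx = [0, 1, 2, 3, 4, 5, 6, 7, 8, 9]

step 1: w=[0.0000, 0.0000, 0.0000, 0.0000, 0.0001, 0.0011, 0.0033, 0.0938, 0.1649, 0.7367]  mean=1.5503  Neff=1.7279  idx=[7, 8, 8, 9, 9, 9, 9, 9, 9, 9]
step 2: w=[0.0009, 0.0020, 0.0020, 0.1422, 0.1422, 0.1422, 0.1422, 0.1422, 0.1422, 0.1422]  mean=2.2862  Neff=7.0692  idx=[3, 4, 5, 5, 6, 7, 7, 8, 9, 9]
step 3: w=[0.1000, 0.1000, 0.1000, 0.1000, 0.1000, 0.1000, 0.1000, 0.1000, 0.1000, 0.1000]  mean=2.3000  Neff=10.0000  idx=[0, 1, 2, 3, 4, 5, 6, 7, 8, 9]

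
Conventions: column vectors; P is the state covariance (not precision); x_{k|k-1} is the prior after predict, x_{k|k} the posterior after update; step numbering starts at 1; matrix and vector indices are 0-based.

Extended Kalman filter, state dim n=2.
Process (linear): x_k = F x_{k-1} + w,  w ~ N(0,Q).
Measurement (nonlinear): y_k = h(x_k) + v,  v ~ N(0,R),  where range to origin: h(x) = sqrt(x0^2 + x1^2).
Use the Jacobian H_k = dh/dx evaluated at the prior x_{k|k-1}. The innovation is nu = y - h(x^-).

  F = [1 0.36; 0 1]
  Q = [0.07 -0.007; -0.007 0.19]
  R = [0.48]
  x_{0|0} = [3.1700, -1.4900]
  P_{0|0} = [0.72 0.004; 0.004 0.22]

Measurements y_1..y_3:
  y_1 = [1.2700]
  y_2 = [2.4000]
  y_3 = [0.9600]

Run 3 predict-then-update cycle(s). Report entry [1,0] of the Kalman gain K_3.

step 1: x^-=[2.6336, -1.4900]  P^-=[0.8214 0.0762; 0.0762 0.4100]  H_jac=[0.8704 -0.4924]  S=[1.1363]  K=[0.5961; -0.1193]  nu=[-1.7559]  x^+=[1.5869, -1.2805]  P^+=[0.4176 0.1570; 0.1570 0.3938]
step 2: x^-=[1.1259, -1.2805]  P^-=[0.6517 0.2918; 0.2918 0.5838]  H_jac=[0.6603 -0.7510]  S=[0.8040]  K=[0.2627; -0.3057]  nu=[0.6949]  x^+=[1.3084, -1.4929]  P^+=[0.5962 0.3563; 0.3563 0.5087]
step 3: x^-=[0.7710, -1.4929]  P^-=[0.9887 0.5325; 0.5325 0.6987]  H_jac=[0.4588 -0.8885]  S=[0.8056]  K=[-0.0241; -0.4673]  nu=[-0.7202]  x^+=[0.7884, -1.1563]  P^+=[0.9882 0.5234; 0.5234 0.5228]

K[1,0] = -0.4673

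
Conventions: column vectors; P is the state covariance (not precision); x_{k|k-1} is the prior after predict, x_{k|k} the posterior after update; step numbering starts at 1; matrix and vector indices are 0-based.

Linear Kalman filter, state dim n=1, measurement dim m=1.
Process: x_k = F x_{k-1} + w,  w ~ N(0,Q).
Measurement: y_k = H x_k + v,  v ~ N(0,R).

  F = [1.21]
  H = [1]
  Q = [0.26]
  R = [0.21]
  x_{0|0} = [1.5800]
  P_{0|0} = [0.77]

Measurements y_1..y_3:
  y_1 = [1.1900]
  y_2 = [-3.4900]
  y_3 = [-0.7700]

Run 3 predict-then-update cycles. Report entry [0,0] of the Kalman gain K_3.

step 1: x^-=[1.9118]  P^-=[1.3874]  S=[1.5974]  K=[0.8685]  nu=[-0.7218]  x^+=[1.2849]  P^+=[0.1824]
step 2: x^-=[1.5547]  P^-=[0.5270]  S=[0.7370]  K=[0.7151]  nu=[-5.0447]  x^+=[-2.0526]  P^+=[0.1502]
step 3: x^-=[-2.4837]  P^-=[0.4799]  S=[0.6899]  K=[0.6956]  nu=[1.7137]  x^+=[-1.2917]  P^+=[0.1461]

K[0,0] = 0.6956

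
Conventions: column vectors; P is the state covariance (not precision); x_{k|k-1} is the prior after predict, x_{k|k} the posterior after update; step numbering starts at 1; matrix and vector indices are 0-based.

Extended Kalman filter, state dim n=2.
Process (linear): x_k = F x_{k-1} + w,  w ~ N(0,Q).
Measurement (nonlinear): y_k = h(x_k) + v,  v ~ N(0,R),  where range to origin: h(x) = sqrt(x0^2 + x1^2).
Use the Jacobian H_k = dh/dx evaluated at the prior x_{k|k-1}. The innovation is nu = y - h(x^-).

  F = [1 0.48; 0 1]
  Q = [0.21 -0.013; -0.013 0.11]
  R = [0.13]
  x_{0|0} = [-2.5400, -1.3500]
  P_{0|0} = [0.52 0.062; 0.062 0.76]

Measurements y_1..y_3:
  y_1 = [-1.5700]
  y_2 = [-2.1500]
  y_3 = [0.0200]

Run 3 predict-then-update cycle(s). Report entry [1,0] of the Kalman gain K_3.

K[1,0] = -0.5712

step 1: x^-=[-3.1880, -1.3500]  P^-=[0.9646 0.4138; 0.4138 0.8700]  H_jac=[-0.9208 -0.3899]  S=[1.3774]  K=[-0.7620; -0.5229]  nu=[-5.0321]  x^+=[0.6466, 1.2814]  P^+=[0.1648 -0.1351; -0.1351 0.4933]
step 2: x^-=[1.2617, 1.2814]  P^-=[0.3588 0.0887; 0.0887 0.6033]  H_jac=[0.7016 0.7126]  S=[0.7017]  K=[0.4488; 0.7014]  nu=[-3.9483]  x^+=[-0.5104, -1.4880]  P^+=[0.2174 -0.1322; -0.1322 0.2581]
step 3: x^-=[-1.2247, -1.4880]  P^-=[0.3600 -0.0213; -0.0213 0.3681]  H_jac=[-0.6355 -0.7721]  S=[0.4739]  K=[-0.4480; -0.5712]  nu=[-1.9072]  x^+=[-0.3703, -0.3987]  P^+=[0.2649 -0.1426; -0.1426 0.2135]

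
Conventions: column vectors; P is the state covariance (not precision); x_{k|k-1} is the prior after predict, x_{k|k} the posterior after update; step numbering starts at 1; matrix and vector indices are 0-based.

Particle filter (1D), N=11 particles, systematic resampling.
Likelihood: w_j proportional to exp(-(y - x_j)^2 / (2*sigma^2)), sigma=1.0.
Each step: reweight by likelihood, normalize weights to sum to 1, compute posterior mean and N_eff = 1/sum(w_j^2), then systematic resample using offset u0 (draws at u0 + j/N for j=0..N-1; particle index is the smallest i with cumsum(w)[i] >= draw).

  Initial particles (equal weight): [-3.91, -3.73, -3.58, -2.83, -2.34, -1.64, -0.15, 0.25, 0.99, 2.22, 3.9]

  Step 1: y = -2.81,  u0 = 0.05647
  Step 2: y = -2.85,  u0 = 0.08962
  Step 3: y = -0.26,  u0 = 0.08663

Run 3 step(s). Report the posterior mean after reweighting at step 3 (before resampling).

post_mean = -2.1067

step 1: w=[0.1246, 0.1494, 0.1696, 0.2281, 0.2043, 0.1151, 0.0066, 0.0021, 0.0002, 0.0000, 0.0000]  mean=-2.9643  Neff=5.7580  idx=[0, 1, 1, 2, 2, 3, 3, 4, 4, 4, 5]
step 2: w=[0.0665, 0.0792, 0.0792, 0.0893, 0.0893, 0.1166, 0.1166, 0.1024, 0.1024, 0.1024, 0.0561]  mean=-2.9611  Neff=10.5582  idx=[1, 2, 3, 4, 5, 6, 6, 7, 8, 9, 10]
step 3: w=[0.0028, 0.0028, 0.0047, 0.0047, 0.0431, 0.0431, 0.0431, 0.1346, 0.1346, 0.1346, 0.4518]  mean=-2.1067  Neff=3.7862  idx=[5, 7, 7, 8, 9, 9, 10, 10, 10, 10, 10]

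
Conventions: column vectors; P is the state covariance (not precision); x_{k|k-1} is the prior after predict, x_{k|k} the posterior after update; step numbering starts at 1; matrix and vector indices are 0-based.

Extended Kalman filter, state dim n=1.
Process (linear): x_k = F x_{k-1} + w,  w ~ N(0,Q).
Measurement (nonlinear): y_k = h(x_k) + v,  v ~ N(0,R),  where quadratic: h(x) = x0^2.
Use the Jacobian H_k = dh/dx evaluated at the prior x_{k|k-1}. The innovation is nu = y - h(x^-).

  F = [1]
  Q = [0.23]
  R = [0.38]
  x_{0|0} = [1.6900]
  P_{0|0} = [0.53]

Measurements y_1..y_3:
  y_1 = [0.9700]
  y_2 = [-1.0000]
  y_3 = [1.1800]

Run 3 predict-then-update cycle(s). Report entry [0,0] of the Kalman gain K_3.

step 1: x^-=[1.6900]  P^-=[0.7600]  H_jac=[3.3800]  S=[9.0625]  K=[0.2835]  nu=[-1.8861]  x^+=[1.1554]  P^+=[0.0319]
step 2: x^-=[1.1554]  P^-=[0.2619]  H_jac=[2.3108]  S=[1.7783]  K=[0.3403]  nu=[-2.3349]  x^+=[0.3609]  P^+=[0.0560]
step 3: x^-=[0.3609]  P^-=[0.2860]  H_jac=[0.7217]  S=[0.5289]  K=[0.3902]  nu=[1.0498]  x^+=[0.7705]  P^+=[0.2054]

K[0,0] = 0.3902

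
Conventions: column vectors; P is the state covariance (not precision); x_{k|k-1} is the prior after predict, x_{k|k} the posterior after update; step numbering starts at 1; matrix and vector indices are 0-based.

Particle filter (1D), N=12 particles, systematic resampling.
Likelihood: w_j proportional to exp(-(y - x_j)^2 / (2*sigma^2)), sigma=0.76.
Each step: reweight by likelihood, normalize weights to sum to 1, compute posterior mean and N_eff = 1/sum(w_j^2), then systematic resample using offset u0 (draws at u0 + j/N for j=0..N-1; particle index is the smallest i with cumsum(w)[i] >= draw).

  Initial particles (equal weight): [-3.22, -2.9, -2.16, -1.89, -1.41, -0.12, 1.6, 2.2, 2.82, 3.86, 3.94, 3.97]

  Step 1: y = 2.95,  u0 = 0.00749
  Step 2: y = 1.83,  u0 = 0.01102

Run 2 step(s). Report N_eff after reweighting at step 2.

step 1: w=[0.0000, 0.0000, 0.0000, 0.0000, 0.0000, 0.0001, 0.0660, 0.1964, 0.3149, 0.1560, 0.1368, 0.1298]  mean=3.0823  Neff=4.9506  idx=[6, 7, 7, 7, 8, 8, 8, 9, 9, 10, 10, 11]
step 2: w=[0.1902, 0.1769, 0.1769, 0.1769, 0.0852, 0.0852, 0.0852, 0.0056, 0.0056, 0.0042, 0.0042, 0.0038]  mean=2.2845  Neff=6.5817  idx=[0, 0, 0, 1, 1, 2, 2, 3, 3, 4, 5, 6]

N_eff = 6.5817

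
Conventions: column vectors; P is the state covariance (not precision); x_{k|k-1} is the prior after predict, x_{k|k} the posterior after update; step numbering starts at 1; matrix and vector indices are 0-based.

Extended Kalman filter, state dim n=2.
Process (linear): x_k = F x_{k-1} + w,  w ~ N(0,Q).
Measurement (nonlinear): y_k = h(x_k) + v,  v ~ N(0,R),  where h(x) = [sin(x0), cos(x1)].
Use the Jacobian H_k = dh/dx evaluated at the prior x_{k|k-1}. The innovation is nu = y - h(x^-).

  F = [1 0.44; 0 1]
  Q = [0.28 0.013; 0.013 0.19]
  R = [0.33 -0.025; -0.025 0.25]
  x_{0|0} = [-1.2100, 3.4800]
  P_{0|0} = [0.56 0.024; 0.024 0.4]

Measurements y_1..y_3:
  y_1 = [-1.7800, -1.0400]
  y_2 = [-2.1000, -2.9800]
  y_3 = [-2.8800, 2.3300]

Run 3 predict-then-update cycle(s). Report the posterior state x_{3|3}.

x_post = [-2.3436, -0.3032]

step 1: x^-=[0.3212, 3.4800]  P^-=[0.9386 0.2130; 0.2130 0.5900]  H_jac=[0.9489 0.0000; 0.0000 0.3320]  S=[1.1750 0.0421; 0.0421 0.3150]  K=[0.7535 0.1238; 0.1504 0.6017]  nu=[-2.0957, -0.0967]  x^+=[-1.2698, 3.1065]  P^+=[0.2588 0.0365; 0.0365 0.4417]
step 2: x^-=[0.0970, 3.1065]  P^-=[0.6564 0.2438; 0.2438 0.6317]  H_jac=[0.9953 0.0000; 0.0000 -0.0351]  S=[0.9802 -0.0335; -0.0335 0.2508]  K=[0.6684 0.0552; 0.2457 -0.0555]  nu=[-2.1969, -1.9806]  x^+=[-1.4807, 2.6767]  P^+=[0.2202 0.0829; 0.0829 0.5709]
step 3: x^-=[-0.3029, 2.6767]  P^-=[0.6837 0.3470; 0.3470 0.7609]  H_jac=[0.9545 0.0000; 0.0000 -0.4483]  S=[0.9528 -0.1735; -0.1735 0.4029]  K=[0.6668 -0.0990; 0.2100 -0.7562]  nu=[-2.5817, 3.2239]  x^+=[-2.3436, -0.3032]  P^+=[0.2331 0.0924; 0.0924 0.4334]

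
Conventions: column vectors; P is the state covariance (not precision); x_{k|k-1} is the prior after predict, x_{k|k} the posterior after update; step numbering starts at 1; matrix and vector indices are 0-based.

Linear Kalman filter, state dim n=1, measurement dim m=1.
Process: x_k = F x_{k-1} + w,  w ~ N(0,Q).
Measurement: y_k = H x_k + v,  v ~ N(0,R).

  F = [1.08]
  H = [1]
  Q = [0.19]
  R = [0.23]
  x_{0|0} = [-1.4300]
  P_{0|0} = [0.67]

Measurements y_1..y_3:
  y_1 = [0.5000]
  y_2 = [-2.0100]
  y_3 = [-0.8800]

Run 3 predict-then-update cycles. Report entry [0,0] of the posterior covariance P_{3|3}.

P_post[0,0] = 0.1406

step 1: x^-=[-1.5444]  P^-=[0.9715]  S=[1.2015]  K=[0.8086]  nu=[2.0444]  x^+=[0.1086]  P^+=[0.1860]
step 2: x^-=[0.1173]  P^-=[0.4069]  S=[0.6369]  K=[0.6389]  nu=[-2.1273]  x^+=[-1.2418]  P^+=[0.1469]
step 3: x^-=[-1.3411]  P^-=[0.3614]  S=[0.5914]  K=[0.6111]  nu=[0.4611]  x^+=[-1.0593]  P^+=[0.1406]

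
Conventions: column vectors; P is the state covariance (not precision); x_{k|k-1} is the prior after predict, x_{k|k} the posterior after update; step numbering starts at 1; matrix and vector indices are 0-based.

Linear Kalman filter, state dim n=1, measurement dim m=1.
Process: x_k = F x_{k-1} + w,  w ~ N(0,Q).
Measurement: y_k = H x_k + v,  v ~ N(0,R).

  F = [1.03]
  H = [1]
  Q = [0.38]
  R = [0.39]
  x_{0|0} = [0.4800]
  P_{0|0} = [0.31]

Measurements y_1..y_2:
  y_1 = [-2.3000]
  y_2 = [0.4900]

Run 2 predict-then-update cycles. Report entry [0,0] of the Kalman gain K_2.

step 1: x^-=[0.4944]  P^-=[0.7089]  S=[1.0989]  K=[0.6451]  nu=[-2.7944]  x^+=[-1.3082]  P^+=[0.2516]
step 2: x^-=[-1.3475]  P^-=[0.6469]  S=[1.0369]  K=[0.6239]  nu=[1.8375]  x^+=[-0.2011]  P^+=[0.2433]

K[0,0] = 0.6239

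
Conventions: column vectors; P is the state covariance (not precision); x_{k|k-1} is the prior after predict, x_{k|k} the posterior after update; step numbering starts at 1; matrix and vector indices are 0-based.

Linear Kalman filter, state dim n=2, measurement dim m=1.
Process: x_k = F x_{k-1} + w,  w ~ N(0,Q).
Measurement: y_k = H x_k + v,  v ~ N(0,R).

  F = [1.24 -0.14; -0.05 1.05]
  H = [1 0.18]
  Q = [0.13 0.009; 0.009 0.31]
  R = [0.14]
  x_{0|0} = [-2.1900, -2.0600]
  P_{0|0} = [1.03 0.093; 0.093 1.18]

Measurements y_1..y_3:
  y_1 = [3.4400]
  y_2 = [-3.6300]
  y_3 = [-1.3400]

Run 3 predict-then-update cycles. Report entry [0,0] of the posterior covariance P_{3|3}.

step 1: x^-=[-2.4272, -2.0535]  P^-=[1.7046 -0.1066; -0.1066 1.6038]  S=[1.8582]  K=[0.9070; 0.0980]  nu=[6.2368]  x^+=[3.2297, -1.4423]  P^+=[0.1759 -0.2717; -0.2717 1.5859]
step 2: x^-=[4.2068, -1.6759]  P^-=[0.5259 -0.5907; -0.5907 2.0874]  S=[0.5209]  K=[0.8055; -0.4128]  nu=[-7.5351]  x^+=[-1.8629, 1.4346]  P^+=[0.1879 -0.4176; -0.4176 1.9987]
step 3: x^-=[-2.5108, 1.5995]  P^-=[0.6031 -0.8430; -0.8430 2.5579]  S=[0.5225]  K=[0.8639; -0.7323]  nu=[0.8829]  x^+=[-1.7481, 0.9529]  P^+=[0.2132 -0.5125; -0.5125 2.2777]

P_post[0,0] = 0.2132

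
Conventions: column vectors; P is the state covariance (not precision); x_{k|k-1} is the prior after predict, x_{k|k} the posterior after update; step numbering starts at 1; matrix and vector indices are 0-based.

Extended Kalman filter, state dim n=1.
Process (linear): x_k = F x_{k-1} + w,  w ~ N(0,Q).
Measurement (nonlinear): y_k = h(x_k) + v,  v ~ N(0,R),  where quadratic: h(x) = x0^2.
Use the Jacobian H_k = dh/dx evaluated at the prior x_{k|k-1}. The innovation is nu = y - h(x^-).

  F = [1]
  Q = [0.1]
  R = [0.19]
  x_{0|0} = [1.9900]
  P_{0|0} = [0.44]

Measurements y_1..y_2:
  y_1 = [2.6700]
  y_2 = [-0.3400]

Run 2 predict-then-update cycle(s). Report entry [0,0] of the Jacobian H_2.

step 1: x^-=[1.9900]  P^-=[0.5400]  H_jac=[3.9800]  S=[8.7438]  K=[0.2458]  nu=[-1.2901]  x^+=[1.6729]  P^+=[0.0117]
step 2: x^-=[1.6729]  P^-=[0.1117]  H_jac=[3.3458]  S=[1.4408]  K=[0.2595]  nu=[-3.1386]  x^+=[0.8585]  P^+=[0.0147]

H_jac[0,0] = 3.3458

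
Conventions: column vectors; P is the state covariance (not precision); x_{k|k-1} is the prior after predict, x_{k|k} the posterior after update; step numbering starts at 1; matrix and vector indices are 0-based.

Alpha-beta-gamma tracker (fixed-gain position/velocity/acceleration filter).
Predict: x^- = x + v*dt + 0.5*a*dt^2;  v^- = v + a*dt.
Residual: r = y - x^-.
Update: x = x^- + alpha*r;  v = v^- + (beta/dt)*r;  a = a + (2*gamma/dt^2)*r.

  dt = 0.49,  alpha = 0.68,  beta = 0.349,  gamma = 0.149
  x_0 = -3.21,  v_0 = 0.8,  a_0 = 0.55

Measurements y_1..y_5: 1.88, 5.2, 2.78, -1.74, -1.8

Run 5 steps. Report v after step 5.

v_post = -7.7854

step 1: x_pred=-2.7520  r=4.6320  x^+=0.3978  v^+=4.3686  a^+=6.2990
step 2: x_pred=3.2946  r=1.9054  x^+=4.5903  v^+=8.8122  a^+=8.6639
step 3: x_pred=9.9484  r=-7.1684  x^+=5.0739  v^+=7.9519  a^+=-0.2331
step 4: x_pred=8.9423  r=-10.6823  x^+=1.6783  v^+=0.2293  a^+=-13.4915
step 5: x_pred=0.1710  r=-1.9710  x^+=-1.1693  v^+=-7.7854  a^+=-15.9378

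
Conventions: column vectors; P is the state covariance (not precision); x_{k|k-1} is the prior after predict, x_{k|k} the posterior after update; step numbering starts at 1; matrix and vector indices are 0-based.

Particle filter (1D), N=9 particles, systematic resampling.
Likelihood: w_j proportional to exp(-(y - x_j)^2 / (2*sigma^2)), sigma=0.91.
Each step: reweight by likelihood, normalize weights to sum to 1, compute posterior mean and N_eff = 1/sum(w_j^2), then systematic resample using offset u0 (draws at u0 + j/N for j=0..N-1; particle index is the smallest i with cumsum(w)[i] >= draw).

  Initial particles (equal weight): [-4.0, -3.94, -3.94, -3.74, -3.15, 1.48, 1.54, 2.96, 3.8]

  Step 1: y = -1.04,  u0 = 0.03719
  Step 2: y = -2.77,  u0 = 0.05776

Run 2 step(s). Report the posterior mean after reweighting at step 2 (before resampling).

post_mean = -3.2717

step 1: w=[0.0367, 0.0454, 0.0454, 0.0892, 0.4949, 0.1573, 0.1308, 0.0005, 0.0000]  mean=-1.9610  Neff=3.3315  idx=[1, 3, 4, 4, 4, 4, 4, 5, 6]
step 2: w=[0.0783, 0.1014, 0.1641, 0.1641, 0.1641, 0.1641, 0.1641, 0.0000, 0.0000]  mean=-3.2717  Neff=6.6233  idx=[0, 1, 2, 3, 3, 4, 5, 5, 6]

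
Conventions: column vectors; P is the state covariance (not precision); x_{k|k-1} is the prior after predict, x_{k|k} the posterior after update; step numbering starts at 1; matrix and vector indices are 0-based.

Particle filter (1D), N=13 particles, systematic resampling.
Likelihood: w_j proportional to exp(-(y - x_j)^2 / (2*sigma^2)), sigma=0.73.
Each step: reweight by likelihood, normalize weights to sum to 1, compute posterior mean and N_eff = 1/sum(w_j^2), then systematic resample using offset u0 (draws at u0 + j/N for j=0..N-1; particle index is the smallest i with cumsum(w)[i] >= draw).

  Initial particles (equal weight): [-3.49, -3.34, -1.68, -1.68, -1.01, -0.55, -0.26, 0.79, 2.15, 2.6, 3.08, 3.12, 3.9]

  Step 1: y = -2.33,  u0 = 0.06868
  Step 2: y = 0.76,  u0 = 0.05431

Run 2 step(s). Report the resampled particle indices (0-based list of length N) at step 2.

resampled_idx = [7, 11, 11, 11, 12, 12, 12, 12, 12, 12, 12, 12, 12]

step 1: w=[0.1243, 0.1687, 0.2955, 0.2955, 0.0856, 0.0225, 0.0079, 0.0000, 0.0000, 0.0000, 0.0000, 0.0000, 0.0000]  mean=-2.0909  Neff=4.4162  idx=[0, 1, 1, 2, 2, 2, 2, 3, 3, 3, 3, 4, 5]
step 2: w=[0.0000, 0.0000, 0.0000, 0.0133, 0.0133, 0.0133, 0.0133, 0.0133, 0.0133, 0.0133, 0.0133, 0.1871, 0.7068]  mean=-0.7559  Neff=1.8656  idx=[7, 11, 11, 11, 12, 12, 12, 12, 12, 12, 12, 12, 12]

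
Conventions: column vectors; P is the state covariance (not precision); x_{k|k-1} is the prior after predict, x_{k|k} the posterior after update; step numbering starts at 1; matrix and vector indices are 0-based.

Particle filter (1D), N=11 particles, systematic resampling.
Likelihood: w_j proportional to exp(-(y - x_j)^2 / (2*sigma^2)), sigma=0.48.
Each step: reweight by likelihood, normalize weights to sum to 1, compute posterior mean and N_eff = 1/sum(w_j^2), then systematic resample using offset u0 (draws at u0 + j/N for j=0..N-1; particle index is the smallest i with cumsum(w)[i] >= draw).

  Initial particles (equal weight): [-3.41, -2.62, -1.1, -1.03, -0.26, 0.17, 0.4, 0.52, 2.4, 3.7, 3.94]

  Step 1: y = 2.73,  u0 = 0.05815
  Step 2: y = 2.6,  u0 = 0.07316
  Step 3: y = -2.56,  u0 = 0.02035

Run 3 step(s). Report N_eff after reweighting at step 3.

N_eff = 11.0000

step 1: w=[0.0000, 0.0000, 0.0000, 0.0000, 0.0000, 0.0000, 0.0000, 0.0000, 0.8215, 0.1350, 0.0434]  mean=2.6423  Neff=1.4388  idx=[8, 8, 8, 8, 8, 8, 8, 8, 8, 9, 10]
step 2: w=[0.1099, 0.1099, 0.1099, 0.1099, 0.1099, 0.1099, 0.1099, 0.1099, 0.1099, 0.0087, 0.0024]  mean=2.4150  Neff=9.1964  idx=[0, 1, 2, 3, 3, 4, 5, 6, 7, 8, 8]
step 3: w=[0.0909, 0.0909, 0.0909, 0.0909, 0.0909, 0.0909, 0.0909, 0.0909, 0.0909, 0.0909, 0.0909]  mean=2.4000  Neff=11.0000  idx=[0, 1, 2, 3, 4, 5, 6, 7, 8, 9, 10]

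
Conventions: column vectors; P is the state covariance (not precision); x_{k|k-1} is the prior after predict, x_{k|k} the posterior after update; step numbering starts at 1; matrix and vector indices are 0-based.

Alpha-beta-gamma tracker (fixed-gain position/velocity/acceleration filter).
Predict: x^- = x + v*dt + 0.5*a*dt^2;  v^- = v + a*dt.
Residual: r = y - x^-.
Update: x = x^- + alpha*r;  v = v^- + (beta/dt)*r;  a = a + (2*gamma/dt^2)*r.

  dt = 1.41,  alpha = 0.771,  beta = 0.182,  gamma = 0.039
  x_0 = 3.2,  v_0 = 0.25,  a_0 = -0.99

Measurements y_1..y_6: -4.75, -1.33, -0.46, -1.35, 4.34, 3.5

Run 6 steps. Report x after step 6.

x_post = 2.1183

step 1: x_pred=2.5684  r=-7.3184  x^+=-3.0741  v^+=-2.0905  a^+=-1.2771
step 2: x_pred=-7.2913  r=5.9613  x^+=-2.6951  v^+=-3.1218  a^+=-1.0432
step 3: x_pred=-8.1339  r=7.6739  x^+=-2.2173  v^+=-3.6023  a^+=-0.7422
step 4: x_pred=-8.0343  r=6.6843  x^+=-2.8807  v^+=-3.7859  a^+=-0.4799
step 5: x_pred=-8.6959  r=13.0359  x^+=1.3548  v^+=-2.7800  a^+=0.0315
step 6: x_pred=-2.5336  r=6.0336  x^+=2.1183  v^+=-1.9567  a^+=0.2682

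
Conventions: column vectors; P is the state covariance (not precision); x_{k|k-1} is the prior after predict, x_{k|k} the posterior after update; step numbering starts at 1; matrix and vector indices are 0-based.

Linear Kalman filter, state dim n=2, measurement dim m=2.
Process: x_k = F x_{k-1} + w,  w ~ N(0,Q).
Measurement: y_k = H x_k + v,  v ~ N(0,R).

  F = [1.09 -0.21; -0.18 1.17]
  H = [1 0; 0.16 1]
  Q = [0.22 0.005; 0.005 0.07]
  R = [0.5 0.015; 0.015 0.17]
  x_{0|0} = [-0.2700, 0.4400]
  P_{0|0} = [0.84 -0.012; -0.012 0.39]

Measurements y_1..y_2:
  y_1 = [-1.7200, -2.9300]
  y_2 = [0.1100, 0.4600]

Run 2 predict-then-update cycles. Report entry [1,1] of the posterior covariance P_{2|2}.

P_post[1,1] = 0.1104

step 1: x^-=[-0.3867, 0.5634]  P^-=[1.2407 -0.2714; -0.2714 0.6361]  S=[1.7407 -0.0579; -0.0579 0.7511]  K=[0.7114 -0.0422; -0.1300 0.7792]  nu=[-1.3333, -3.4315]  x^+=[-1.1903, -1.9370]  P^+=[0.3550 -0.0533; -0.0533 0.1390]
step 2: x^-=[-0.8906, -2.0520]  P^-=[0.6724 -0.1688; -0.1688 0.2943]  S=[1.1724 -0.0462; -0.0462 0.4275]  K=[0.5703 -0.0816; -0.1199 0.6123]  nu=[1.0006, 2.6545]  x^+=[-0.5365, -0.5467]  P^+=[0.2839 -0.0507; -0.0507 0.1104]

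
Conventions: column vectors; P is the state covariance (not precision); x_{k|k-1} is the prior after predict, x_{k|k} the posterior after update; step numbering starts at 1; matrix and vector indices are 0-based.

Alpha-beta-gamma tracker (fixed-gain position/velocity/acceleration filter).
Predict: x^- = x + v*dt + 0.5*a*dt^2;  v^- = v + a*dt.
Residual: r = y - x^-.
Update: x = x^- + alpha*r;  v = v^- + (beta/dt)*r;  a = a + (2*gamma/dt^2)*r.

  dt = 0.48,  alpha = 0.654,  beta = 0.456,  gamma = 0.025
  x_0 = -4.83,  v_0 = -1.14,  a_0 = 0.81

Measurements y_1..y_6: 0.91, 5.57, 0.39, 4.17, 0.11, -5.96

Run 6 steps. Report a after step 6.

a_post = -1.8416

step 1: x_pred=-5.2839  r=6.1939  x^+=-1.2331  v^+=5.1330  a^+=2.1542
step 2: x_pred=1.4789  r=4.0911  x^+=4.1545  v^+=10.0535  a^+=3.0420
step 3: x_pred=9.3306  r=-8.9406  x^+=3.4835  v^+=3.0201  a^+=1.1017
step 4: x_pred=5.0600  r=-0.8900  x^+=4.4779  v^+=2.7034  a^+=0.9086
step 5: x_pred=5.8803  r=-5.7703  x^+=2.1065  v^+=-2.3422  a^+=-0.3436
step 6: x_pred=0.9427  r=-6.9027  x^+=-3.5717  v^+=-9.0647  a^+=-1.8416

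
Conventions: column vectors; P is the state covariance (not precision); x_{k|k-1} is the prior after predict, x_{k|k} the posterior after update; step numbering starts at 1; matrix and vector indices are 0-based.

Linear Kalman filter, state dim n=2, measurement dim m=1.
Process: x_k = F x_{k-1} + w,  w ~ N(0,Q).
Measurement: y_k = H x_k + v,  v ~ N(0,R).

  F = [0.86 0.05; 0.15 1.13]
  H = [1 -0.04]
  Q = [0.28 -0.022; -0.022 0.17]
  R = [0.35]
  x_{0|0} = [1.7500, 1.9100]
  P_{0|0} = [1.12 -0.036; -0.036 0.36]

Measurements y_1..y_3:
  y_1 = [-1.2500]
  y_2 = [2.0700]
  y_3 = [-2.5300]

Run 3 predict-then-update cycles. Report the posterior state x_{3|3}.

step 1: x^-=[1.6005, 2.4208]  P^-=[1.1062 0.1076; 0.1076 0.6427]  S=[1.4486]  K=[0.7606; 0.0565]  nu=[-2.7537]  x^+=[-0.4941, 2.2652]  P^+=[0.2680 0.0453; 0.0453 0.6381]
step 2: x^-=[-0.3116, 2.4856]  P^-=[0.4837 0.0930; 0.0930 1.0061]  S=[0.8279]  K=[0.5798; 0.0637]  nu=[2.4811]  x^+=[1.1269, 2.6436]  P^+=[0.2054 0.0624; 0.0624 1.0028]
step 3: x^-=[1.1013, 3.1563]  P^-=[0.4398 0.1223; 0.1223 1.4762]  S=[0.7824]  K=[0.5559; 0.0808]  nu=[-3.5050]  x^+=[-0.8471, 2.8731]  P^+=[0.1980 0.0871; 0.0871 1.4711]

x_post = [-0.8471, 2.8731]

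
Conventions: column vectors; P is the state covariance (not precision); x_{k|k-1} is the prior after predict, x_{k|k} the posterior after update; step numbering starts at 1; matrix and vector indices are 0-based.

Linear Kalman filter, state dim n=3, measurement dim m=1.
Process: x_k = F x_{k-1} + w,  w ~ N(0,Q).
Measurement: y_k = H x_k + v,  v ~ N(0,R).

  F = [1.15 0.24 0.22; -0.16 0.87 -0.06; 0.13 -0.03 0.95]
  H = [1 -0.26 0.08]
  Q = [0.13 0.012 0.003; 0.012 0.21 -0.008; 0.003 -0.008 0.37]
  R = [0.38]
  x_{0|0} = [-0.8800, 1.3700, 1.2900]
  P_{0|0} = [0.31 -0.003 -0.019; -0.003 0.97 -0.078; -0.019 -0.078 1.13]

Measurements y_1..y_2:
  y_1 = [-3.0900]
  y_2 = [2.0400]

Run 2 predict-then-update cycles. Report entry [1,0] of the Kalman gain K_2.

step 1: x^-=[-0.3994, 1.2553, 1.0700]  P^-=[0.6310 0.1279 0.2400; 0.1279 0.9648 -0.1661; 0.2400 -0.1661 1.3957]  S=[1.0640]  K=[0.5799; -0.1281; 0.3711]  nu=[-2.4498]  x^+=[-1.8200, 1.5691, 0.1610]  P^+=[0.2733 0.2069 0.0110; 0.2069 0.9474 -0.1155; 0.0110 -0.1155 1.2492]
step 2: x^-=[-1.6810, 1.6466, -0.1308]  P^-=[0.7140 0.3205 0.2842; 0.3205 0.8932 -0.1827; 0.2842 -0.1827 1.5106]  S=[1.0505]  K=[0.6220; 0.0701; 0.4308]  nu=[4.1596]  x^+=[0.9063, 1.9382, 1.6613]  P^+=[0.3076 0.2747 0.0027; 0.2747 0.8881 -0.2144; 0.0027 -0.2144 1.3156]

K[1,0] = 0.0701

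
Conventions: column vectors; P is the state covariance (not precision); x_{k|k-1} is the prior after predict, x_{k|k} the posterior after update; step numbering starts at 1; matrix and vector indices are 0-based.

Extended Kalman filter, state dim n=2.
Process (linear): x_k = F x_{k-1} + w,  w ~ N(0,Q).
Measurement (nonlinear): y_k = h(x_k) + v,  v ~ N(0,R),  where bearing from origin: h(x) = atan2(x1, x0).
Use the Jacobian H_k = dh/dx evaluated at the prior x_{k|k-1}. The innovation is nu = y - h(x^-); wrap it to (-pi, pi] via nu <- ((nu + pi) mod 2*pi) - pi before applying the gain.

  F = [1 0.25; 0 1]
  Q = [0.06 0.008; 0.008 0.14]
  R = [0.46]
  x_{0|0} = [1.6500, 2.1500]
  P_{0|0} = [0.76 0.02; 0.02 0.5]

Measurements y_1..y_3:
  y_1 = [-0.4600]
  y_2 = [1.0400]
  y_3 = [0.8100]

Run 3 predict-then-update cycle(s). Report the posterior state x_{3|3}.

step 1: x^-=[2.1875, 2.1500]  P^-=[0.8613 0.1530; 0.1530 0.6400]  H_jac=[-0.2285 0.2325]  S=[0.5233]  K=[-0.3081; 0.2175]  nu=[-1.2368]  x^+=[2.5686, 1.8809]  P^+=[0.8116 0.1881; 0.1881 0.6152]
step 2: x^-=[3.0388, 1.8809]  P^-=[1.0041 0.3499; 0.3499 0.7552]  H_jac=[-0.1473 0.2379]  S=[0.5000]  K=[-0.1292; 0.2563]  nu=[0.4857]  x^+=[2.9760, 2.0054]  P^+=[0.9957 0.3665; 0.3665 0.7224]
step 3: x^-=[3.4774, 2.0054]  P^-=[1.2841 0.5550; 0.5550 0.8624]  H_jac=[-0.1245 0.2158]  S=[0.4902]  K=[-0.0817; 0.2387]  nu=[0.2869]  x^+=[3.4540, 2.0739]  P^+=[1.2808 0.5646; 0.5646 0.8344]

x_post = [3.4540, 2.0739]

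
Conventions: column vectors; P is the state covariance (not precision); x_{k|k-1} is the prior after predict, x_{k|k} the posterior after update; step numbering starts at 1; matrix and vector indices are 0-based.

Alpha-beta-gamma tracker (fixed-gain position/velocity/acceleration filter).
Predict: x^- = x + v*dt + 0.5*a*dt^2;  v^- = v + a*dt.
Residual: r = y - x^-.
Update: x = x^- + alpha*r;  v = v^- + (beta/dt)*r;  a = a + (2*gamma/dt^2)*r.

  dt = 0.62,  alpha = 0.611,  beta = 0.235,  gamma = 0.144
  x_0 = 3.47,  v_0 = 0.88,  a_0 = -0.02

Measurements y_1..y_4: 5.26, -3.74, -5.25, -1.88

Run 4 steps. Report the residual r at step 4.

step 1: x_pred=4.0118  r=1.2482  x^+=4.7744  v^+=1.3407  a^+=0.9152
step 2: x_pred=5.7816  r=-9.5216  x^+=-0.0361  v^+=-1.7008  a^+=-6.2185
step 3: x_pred=-2.2858  r=-2.9642  x^+=-4.0969  v^+=-6.6799  a^+=-8.4394
step 4: x_pred=-9.8605  r=7.9805  x^+=-4.9844  v^+=-8.8874  a^+=-2.4602

resid = 7.9805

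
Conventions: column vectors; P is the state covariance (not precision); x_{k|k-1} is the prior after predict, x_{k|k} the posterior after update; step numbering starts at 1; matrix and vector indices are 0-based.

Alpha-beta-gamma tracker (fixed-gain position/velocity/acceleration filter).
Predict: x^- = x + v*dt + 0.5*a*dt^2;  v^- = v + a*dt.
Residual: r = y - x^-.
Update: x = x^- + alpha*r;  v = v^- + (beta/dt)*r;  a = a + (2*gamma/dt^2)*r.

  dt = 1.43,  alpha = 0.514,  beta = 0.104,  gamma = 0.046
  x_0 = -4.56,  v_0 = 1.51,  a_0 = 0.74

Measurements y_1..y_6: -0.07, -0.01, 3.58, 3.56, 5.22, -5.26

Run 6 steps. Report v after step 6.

step 1: x_pred=-1.6441  r=1.5741  x^+=-0.8350  v^+=2.6827  a^+=0.8108
step 2: x_pred=3.8302  r=-3.8402  x^+=1.8564  v^+=3.5629  a^+=0.6380
step 3: x_pred=7.6036  r=-4.0236  x^+=5.5355  v^+=4.1826  a^+=0.4570
step 4: x_pred=11.9839  r=-8.4239  x^+=7.6540  v^+=4.2235  a^+=0.0780
step 5: x_pred=13.7735  r=-8.5535  x^+=9.3770  v^+=3.7130  a^+=-0.3068
step 6: x_pred=14.3730  r=-19.6330  x^+=4.2816  v^+=1.8465  a^+=-1.1901

v_post = 1.8465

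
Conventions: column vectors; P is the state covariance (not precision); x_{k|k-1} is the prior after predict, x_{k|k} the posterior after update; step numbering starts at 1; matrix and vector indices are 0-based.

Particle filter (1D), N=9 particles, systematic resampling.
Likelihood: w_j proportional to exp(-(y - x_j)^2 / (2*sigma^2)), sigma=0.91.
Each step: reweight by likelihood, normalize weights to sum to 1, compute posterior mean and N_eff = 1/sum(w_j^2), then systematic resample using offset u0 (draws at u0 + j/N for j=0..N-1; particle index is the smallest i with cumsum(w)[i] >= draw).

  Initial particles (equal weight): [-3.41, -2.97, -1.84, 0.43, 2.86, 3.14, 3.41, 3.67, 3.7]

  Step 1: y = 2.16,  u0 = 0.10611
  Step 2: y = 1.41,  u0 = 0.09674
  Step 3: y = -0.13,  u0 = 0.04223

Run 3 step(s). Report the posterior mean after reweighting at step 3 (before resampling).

step 1: w=[0.0000, 0.0000, 0.0000, 0.0699, 0.3167, 0.2384, 0.1658, 0.1075, 0.1017]  mean=3.0205  Neff=4.7299  idx=[4, 4, 4, 5, 5, 6, 6, 7, 8]
step 2: w=[0.1954, 0.1954, 0.1954, 0.1142, 0.1142, 0.0621, 0.0621, 0.0318, 0.0293]  mean=3.0427  Neff=6.6568  idx=[0, 1, 1, 2, 2, 3, 4, 5, 8]
step 3: w=[0.1712, 0.1712, 0.1712, 0.1712, 0.1712, 0.0594, 0.0594, 0.0196, 0.0054]  mean=2.9086  Neff=6.4899  idx=[0, 0, 1, 2, 2, 3, 4, 4, 6]

post_mean = 2.9086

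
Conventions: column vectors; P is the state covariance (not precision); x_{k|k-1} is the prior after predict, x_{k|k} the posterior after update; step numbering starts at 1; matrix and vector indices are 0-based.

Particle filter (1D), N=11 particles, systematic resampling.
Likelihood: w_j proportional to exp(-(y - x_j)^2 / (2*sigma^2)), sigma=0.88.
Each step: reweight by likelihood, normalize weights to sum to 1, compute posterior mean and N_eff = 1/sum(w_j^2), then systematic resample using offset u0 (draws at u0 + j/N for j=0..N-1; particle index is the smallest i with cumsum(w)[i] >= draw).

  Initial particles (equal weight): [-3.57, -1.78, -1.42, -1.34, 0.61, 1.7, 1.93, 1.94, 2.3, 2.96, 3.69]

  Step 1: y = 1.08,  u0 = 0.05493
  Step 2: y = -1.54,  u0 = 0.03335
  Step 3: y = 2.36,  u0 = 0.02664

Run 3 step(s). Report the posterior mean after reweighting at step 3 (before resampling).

post_mean = 0.6100

step 1: w=[0.0000, 0.0015, 0.0051, 0.0066, 0.2523, 0.2270, 0.1825, 0.1805, 0.1113, 0.0297, 0.0036]  mean=1.5803  Neff=5.1447  idx=[4, 4, 4, 5, 5, 6, 6, 7, 7, 8, 8]
step 2: w=[0.3246, 0.3246, 0.3246, 0.0073, 0.0073, 0.0027, 0.0027, 0.0026, 0.0026, 0.0005, 0.0005]  mean=0.6415  Neff=3.1617  idx=[0, 0, 0, 0, 1, 1, 1, 2, 2, 2, 2]
step 3: w=[0.0909, 0.0909, 0.0909, 0.0909, 0.0909, 0.0909, 0.0909, 0.0909, 0.0909, 0.0909, 0.0909]  mean=0.6100  Neff=11.0000  idx=[0, 1, 2, 3, 4, 5, 6, 7, 8, 9, 10]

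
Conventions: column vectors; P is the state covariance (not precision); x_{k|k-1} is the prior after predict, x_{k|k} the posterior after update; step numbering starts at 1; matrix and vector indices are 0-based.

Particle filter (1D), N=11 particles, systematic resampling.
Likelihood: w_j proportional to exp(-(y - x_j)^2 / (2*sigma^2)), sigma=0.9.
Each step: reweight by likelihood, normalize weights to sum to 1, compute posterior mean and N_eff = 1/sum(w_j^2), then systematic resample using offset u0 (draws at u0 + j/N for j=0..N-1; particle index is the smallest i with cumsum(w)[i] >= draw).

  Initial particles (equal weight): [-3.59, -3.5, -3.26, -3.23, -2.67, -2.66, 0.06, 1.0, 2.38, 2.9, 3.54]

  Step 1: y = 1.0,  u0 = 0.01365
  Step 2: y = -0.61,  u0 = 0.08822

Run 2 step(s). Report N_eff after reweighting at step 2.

N_eff = 6.5538

step 1: w=[0.0000, 0.0000, 0.0000, 0.0000, 0.0001, 0.0001, 0.2876, 0.4962, 0.1532, 0.0534, 0.0092]  mean=1.0651  Neff=2.8138  idx=[6, 6, 6, 6, 7, 7, 7, 7, 7, 8, 8]
step 2: w=[0.1872, 0.1872, 0.1872, 0.1872, 0.0499, 0.0499, 0.0499, 0.0499, 0.0499, 0.0010, 0.0010]  mean=0.2989  Neff=6.5538  idx=[0, 0, 1, 1, 2, 2, 3, 3, 5, 7, 8]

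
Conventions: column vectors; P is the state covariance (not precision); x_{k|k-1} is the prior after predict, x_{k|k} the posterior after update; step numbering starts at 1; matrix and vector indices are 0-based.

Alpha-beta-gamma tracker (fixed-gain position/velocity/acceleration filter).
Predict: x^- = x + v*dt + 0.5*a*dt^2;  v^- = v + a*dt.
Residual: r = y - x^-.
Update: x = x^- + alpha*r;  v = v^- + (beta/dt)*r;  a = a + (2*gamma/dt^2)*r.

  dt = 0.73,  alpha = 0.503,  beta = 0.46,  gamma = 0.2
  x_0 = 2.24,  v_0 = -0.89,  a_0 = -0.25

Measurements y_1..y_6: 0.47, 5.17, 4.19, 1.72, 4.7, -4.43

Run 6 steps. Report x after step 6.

step 1: x_pred=1.5237  r=-1.0537  x^+=0.9937  v^+=-1.7365  a^+=-1.0409
step 2: x_pred=-0.5513  r=5.7213  x^+=2.3265  v^+=1.1089  a^+=3.2535
step 3: x_pred=4.0029  r=0.1871  x^+=4.0970  v^+=3.6019  a^+=3.3940
step 4: x_pred=7.6307  r=-5.9107  x^+=4.6576  v^+=2.3549  a^+=-1.0426
step 5: x_pred=6.0989  r=-1.3989  x^+=5.3953  v^+=0.7123  a^+=-2.0927
step 6: x_pred=5.3576  r=-9.7876  x^+=0.4345  v^+=-6.9829  a^+=-9.4394

x_post = 0.4345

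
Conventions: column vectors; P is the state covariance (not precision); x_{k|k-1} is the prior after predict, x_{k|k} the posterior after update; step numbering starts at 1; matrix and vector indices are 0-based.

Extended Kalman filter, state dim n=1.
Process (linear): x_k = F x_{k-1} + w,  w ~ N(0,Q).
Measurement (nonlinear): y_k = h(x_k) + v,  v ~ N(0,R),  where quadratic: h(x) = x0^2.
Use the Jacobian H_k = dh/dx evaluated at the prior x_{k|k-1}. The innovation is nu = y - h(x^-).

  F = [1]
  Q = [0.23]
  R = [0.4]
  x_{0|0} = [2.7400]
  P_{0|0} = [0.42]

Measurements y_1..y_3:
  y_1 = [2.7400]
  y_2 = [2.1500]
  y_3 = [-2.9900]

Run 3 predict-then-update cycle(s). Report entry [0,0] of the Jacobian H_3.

H_jac[0,0] = 3.1040

step 1: x^-=[2.7400]  P^-=[0.6500]  H_jac=[5.4800]  S=[19.9198]  K=[0.1788]  nu=[-4.7676]  x^+=[1.8875]  P^+=[0.0131]
step 2: x^-=[1.8875]  P^-=[0.2431]  H_jac=[3.7749]  S=[3.8635]  K=[0.2375]  nu=[-1.4125]  x^+=[1.5520]  P^+=[0.0252]
step 3: x^-=[1.5520]  P^-=[0.2552]  H_jac=[3.1040]  S=[2.8585]  K=[0.2771]  nu=[-5.3988]  x^+=[0.0561]  P^+=[0.0357]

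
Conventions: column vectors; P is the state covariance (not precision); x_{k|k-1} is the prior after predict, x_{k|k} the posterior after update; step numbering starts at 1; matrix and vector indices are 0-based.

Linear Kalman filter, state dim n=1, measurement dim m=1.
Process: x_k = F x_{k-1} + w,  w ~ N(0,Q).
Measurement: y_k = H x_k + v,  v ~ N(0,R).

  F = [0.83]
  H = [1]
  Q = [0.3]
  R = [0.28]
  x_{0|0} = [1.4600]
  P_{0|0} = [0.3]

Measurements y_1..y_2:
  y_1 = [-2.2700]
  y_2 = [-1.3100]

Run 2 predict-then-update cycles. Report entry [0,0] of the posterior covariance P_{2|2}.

P_post[0,0] = 0.1687

step 1: x^-=[1.2118]  P^-=[0.5067]  S=[0.7867]  K=[0.6441]  nu=[-3.4818]  x^+=[-1.0307]  P^+=[0.1803]
step 2: x^-=[-0.8555]  P^-=[0.4242]  S=[0.7042]  K=[0.6024]  nu=[-0.4545]  x^+=[-1.1293]  P^+=[0.1687]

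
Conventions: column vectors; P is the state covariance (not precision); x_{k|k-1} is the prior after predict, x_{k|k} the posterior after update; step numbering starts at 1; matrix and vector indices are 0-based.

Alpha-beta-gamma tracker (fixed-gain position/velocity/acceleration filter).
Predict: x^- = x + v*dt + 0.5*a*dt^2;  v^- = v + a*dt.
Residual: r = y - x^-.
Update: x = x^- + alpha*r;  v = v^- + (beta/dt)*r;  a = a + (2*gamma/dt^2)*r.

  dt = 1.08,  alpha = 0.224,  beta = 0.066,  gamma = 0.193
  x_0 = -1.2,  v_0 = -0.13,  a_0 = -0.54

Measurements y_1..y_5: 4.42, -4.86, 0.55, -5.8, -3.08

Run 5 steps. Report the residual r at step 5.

step 1: x_pred=-1.6553  r=6.0753  x^+=-0.2945  v^+=-0.3419  a^+=1.4705
step 2: x_pred=0.1939  r=-5.0539  x^+=-0.9382  v^+=0.9374  a^+=-0.2020
step 3: x_pred=-0.0436  r=0.5936  x^+=0.0894  v^+=0.7555  a^+=-0.0055
step 4: x_pred=0.9021  r=-6.7021  x^+=-0.5991  v^+=0.3400  a^+=-2.2235
step 5: x_pred=-1.5287  r=-1.5513  x^+=-1.8762  v^+=-2.1562  a^+=-2.7369

resid = -1.5513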